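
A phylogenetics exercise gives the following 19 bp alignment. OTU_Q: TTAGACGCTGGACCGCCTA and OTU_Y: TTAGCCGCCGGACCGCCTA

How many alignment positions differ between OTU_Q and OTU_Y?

Differing sites — 5:A/C; 9:T/C.
That gives 2 mismatches out of 19 aligned sites, so the Hamming distance is 2.

2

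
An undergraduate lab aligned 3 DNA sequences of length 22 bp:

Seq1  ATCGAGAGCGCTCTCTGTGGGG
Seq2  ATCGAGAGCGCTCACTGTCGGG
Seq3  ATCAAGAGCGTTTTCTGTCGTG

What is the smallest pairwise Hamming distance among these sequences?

2

Pairwise Hamming distances:
  Seq1 vs Seq2: 2
  Seq1 vs Seq3: 5
  Seq2 vs Seq3: 5
The smallest is 2, between Seq1 and Seq2.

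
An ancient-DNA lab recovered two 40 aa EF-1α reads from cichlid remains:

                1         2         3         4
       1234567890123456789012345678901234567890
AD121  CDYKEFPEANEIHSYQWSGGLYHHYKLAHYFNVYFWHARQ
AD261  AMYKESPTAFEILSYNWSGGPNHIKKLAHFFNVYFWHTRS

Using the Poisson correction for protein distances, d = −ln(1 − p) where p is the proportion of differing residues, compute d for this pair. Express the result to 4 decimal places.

0.4308

Mismatches occur at site 1 (C/A), site 2 (D/M), site 6 (F/S), site 8 (E/T), site 10 (N/F), site 13 (H/L), site 16 (Q/N), site 21 (L/P), site 22 (Y/N), site 24 (H/I), site 25 (Y/K), site 30 (Y/F), site 38 (A/T), site 40 (Q/S).
p = 14/40 = 0.350000.
d = −ln(1 − 0.350000) = −ln(0.650000) = 0.4308.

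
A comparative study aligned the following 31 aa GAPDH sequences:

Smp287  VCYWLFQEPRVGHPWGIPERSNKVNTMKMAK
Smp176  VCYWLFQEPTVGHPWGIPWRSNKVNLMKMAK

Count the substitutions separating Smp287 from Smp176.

3

Mismatches occur at site 10 (R↔T), site 19 (E↔W), site 26 (T↔L).
That gives 3 mismatches out of 31 aligned sites, so the Hamming distance is 3.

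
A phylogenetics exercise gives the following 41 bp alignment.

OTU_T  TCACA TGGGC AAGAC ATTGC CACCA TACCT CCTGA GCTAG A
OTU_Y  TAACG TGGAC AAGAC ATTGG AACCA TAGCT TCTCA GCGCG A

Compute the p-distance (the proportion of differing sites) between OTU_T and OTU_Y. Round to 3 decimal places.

0.244

The sequences differ at positions 2 (C/A), 5 (A/G), 9 (G/A), 20 (C/G), 21 (C/A), 28 (C/G), 31 (C/T), 34 (G/C), 38 (T/G), 39 (A/C).
There are 10 differences over 41 sites, so p = 10/41 = 0.244.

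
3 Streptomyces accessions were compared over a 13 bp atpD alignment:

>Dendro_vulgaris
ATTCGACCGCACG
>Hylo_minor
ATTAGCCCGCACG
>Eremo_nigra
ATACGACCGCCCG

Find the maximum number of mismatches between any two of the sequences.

4

Pairwise Hamming distances:
  Dendro_vulgaris vs Hylo_minor: 2
  Dendro_vulgaris vs Eremo_nigra: 2
  Hylo_minor vs Eremo_nigra: 4
The largest is 4, between Hylo_minor and Eremo_nigra.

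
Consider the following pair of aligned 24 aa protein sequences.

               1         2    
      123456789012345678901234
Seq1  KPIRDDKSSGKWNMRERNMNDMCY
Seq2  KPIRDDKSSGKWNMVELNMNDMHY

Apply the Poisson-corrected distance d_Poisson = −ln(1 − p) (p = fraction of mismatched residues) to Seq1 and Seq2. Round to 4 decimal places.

Differing sites — 15:R/V; 17:R/L; 23:C/H.
p = 3/24 = 0.125000.
d = −ln(1 − 0.125000) = −ln(0.875000) = 0.1335.

0.1335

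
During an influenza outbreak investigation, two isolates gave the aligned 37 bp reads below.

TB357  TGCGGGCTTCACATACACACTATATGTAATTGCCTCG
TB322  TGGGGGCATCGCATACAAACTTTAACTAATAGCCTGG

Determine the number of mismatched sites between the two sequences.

Mismatches occur at site 3 (C→G), site 8 (T→A), site 11 (A→G), site 18 (C→A), site 22 (A→T), site 25 (T→A), site 26 (G→C), site 31 (T→A), site 36 (C→G).
That gives 9 mismatches out of 37 aligned sites, so the Hamming distance is 9.

9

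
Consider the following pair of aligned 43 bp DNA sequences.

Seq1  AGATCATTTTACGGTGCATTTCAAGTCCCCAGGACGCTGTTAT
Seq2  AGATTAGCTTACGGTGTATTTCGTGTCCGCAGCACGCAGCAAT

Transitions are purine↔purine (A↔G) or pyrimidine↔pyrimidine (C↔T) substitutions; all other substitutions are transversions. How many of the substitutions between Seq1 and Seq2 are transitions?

Mismatches occur at site 5 (C→T, transition), site 7 (T→G, transversion), site 8 (T→C, transition), site 17 (C→T, transition), site 23 (A→G, transition), site 24 (A→T, transversion), site 29 (C→G, transversion), site 33 (G→C, transversion), site 38 (T→A, transversion), site 40 (T→C, transition), site 41 (T→A, transversion).
Of the 11 differences, 5 transitions and 6 transversions, so the answer is 5.

5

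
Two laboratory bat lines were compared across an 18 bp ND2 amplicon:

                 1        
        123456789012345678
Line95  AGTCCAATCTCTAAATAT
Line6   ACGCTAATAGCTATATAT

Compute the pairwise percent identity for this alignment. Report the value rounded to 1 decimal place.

The sequences differ at positions 2 (G/C), 3 (T/G), 5 (C/T), 9 (C/A), 10 (T/G), 14 (A/T).
12 of the 18 sites match, so the percent identity is 12/18 × 100 = 66.7%.

66.7%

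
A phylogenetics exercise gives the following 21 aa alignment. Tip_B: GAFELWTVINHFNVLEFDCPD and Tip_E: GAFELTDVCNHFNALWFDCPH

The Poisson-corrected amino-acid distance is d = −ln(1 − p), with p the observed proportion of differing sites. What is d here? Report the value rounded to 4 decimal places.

0.3365

The sequences differ at positions 6 (W/T), 7 (T/D), 9 (I/C), 14 (V/A), 16 (E/W), 21 (D/H).
p = 6/21 = 0.285714.
d = −ln(1 − 0.285714) = −ln(0.714286) = 0.3365.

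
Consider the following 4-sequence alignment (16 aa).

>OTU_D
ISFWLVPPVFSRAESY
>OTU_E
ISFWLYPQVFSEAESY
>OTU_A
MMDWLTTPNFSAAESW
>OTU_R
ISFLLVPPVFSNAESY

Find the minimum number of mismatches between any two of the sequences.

2

Pairwise Hamming distances:
  OTU_D vs OTU_E: 3
  OTU_D vs OTU_A: 8
  OTU_D vs OTU_R: 2
  OTU_E vs OTU_A: 9
  OTU_E vs OTU_R: 4
  OTU_A vs OTU_R: 9
The smallest is 2, between OTU_D and OTU_R.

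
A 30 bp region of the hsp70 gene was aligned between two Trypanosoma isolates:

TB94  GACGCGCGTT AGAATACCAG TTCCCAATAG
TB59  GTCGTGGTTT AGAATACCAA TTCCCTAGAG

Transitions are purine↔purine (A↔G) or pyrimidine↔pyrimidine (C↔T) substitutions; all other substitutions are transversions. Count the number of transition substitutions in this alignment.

2

The sequences differ at positions 2 (A/T, transversion), 5 (C/T, transition), 7 (C/G, transversion), 8 (G/T, transversion), 20 (G/A, transition), 26 (A/T, transversion), 28 (T/G, transversion).
Of the 7 differences, 2 transitions and 5 transversions, so the answer is 2.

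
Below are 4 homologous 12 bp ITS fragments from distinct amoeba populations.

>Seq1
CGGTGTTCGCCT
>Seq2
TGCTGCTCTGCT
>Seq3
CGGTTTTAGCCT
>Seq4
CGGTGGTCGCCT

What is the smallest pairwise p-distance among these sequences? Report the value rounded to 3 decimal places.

Pairwise Hamming distances:
  Seq1 vs Seq2: 5
  Seq1 vs Seq3: 2
  Seq1 vs Seq4: 1
  Seq2 vs Seq3: 7
  Seq2 vs Seq4: 5
  Seq3 vs Seq4: 3
The smallest is 1 mismatch, between Seq1 and Seq4; p = 1/12 = 0.083.

0.083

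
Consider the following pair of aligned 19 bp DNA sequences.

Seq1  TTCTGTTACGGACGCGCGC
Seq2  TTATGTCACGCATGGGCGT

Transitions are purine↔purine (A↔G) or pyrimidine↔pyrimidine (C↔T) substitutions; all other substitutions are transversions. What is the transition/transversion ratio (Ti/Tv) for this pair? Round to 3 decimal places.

Mismatches occur at site 3 (C/A, transversion), site 7 (T/C, transition), site 11 (G/C, transversion), site 13 (C/T, transition), site 15 (C/G, transversion), site 19 (C/T, transition).
Of the 6 differences, 3 transitions and 3 transversions, so Ti/Tv = 3/3 = 1.000.

1.000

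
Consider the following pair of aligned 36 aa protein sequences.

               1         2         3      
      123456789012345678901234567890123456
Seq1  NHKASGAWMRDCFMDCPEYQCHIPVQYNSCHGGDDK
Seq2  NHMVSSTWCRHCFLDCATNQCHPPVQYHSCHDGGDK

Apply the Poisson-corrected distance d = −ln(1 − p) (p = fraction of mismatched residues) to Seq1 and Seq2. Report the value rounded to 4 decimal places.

Mismatches occur at site 3 (K→M), site 4 (A→V), site 6 (G→S), site 7 (A→T), site 9 (M→C), site 11 (D→H), site 14 (M→L), site 17 (P→A), site 18 (E→T), site 19 (Y→N), site 23 (I→P), site 28 (N→H), site 32 (G→D), site 34 (D→G).
p = 14/36 = 0.388889.
d = −ln(1 − 0.388889) = −ln(0.611111) = 0.4925.

0.4925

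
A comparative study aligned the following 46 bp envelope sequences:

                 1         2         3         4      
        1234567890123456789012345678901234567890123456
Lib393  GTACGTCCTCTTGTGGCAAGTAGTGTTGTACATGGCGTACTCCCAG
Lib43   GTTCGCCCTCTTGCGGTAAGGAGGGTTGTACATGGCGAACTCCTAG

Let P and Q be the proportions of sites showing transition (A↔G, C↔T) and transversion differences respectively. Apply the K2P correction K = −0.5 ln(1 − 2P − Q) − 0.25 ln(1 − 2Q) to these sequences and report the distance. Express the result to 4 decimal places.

Differing sites — 3:A/T (Tv); 6:T/C (Ti); 14:T/C (Ti); 17:C/T (Ti); 21:T/G (Tv); 24:T/G (Tv); 38:T/A (Tv); 44:C/T (Ti).
Of the 8 differences, 4 transitions and 4 transversions over 46 sites: P = 4/46 = 0.086957, Q = 4/46 = 0.086957.
d = −0.5·ln(0.739129) − 0.25·ln(0.826086) = −0.5·(-0.302283) − 0.25·(-0.191056) = 0.1989.

0.1989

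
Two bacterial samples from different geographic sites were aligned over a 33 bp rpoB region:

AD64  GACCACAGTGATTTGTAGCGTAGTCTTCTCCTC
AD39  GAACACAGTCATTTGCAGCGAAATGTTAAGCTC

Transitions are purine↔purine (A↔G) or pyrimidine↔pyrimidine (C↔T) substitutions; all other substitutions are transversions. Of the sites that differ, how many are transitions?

2

Mismatches occur at site 3 (C↔A, transversion), site 10 (G↔C, transversion), site 16 (T↔C, transition), site 21 (T↔A, transversion), site 23 (G↔A, transition), site 25 (C↔G, transversion), site 28 (C↔A, transversion), site 29 (T↔A, transversion), site 30 (C↔G, transversion).
Of the 9 differences, 2 transitions and 7 transversions, so the answer is 2.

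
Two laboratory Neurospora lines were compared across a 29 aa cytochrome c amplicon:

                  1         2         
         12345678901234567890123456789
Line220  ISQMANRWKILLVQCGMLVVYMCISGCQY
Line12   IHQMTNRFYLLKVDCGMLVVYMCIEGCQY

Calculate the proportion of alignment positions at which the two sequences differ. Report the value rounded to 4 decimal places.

0.2759

Mismatches occur at site 2 (S↔H), site 5 (A↔T), site 8 (W↔F), site 9 (K↔Y), site 10 (I↔L), site 12 (L↔K), site 14 (Q↔D), site 25 (S↔E).
There are 8 differences over 29 sites, so p = 8/29 = 0.2759.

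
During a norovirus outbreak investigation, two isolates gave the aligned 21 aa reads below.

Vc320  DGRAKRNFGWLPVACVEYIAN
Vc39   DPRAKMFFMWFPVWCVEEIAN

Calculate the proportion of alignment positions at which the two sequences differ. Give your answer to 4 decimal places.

Mismatches occur at site 2 (G↔P), site 6 (R↔M), site 7 (N↔F), site 9 (G↔M), site 11 (L↔F), site 14 (A↔W), site 18 (Y↔E).
There are 7 differences over 21 sites, so p = 7/21 = 0.3333.

0.3333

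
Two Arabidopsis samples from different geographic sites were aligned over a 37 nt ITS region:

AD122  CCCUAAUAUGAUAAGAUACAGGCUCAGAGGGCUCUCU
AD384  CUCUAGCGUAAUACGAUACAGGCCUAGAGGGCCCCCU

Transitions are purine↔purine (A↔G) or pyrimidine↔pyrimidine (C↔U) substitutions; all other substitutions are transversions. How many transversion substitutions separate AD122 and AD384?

1

Mismatches occur at site 2 (C↔U, transition), site 6 (A↔G, transition), site 7 (U↔C, transition), site 8 (A↔G, transition), site 10 (G↔A, transition), site 14 (A↔C, transversion), site 24 (U↔C, transition), site 25 (C↔U, transition), site 33 (U↔C, transition), site 35 (U↔C, transition).
Of the 10 differences, 9 transitions and 1 transversion, so the answer is 1.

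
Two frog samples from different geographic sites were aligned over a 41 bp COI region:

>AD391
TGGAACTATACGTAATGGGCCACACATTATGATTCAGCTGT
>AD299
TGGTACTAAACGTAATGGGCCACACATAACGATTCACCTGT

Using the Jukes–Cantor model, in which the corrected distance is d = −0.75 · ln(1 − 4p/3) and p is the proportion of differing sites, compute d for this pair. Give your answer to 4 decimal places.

Mismatches occur at site 4 (A→T), site 9 (T→A), site 28 (T→A), site 30 (T→C), site 37 (G→C).
p = 5/41 = 0.121951.
d = −0.75 · ln(1 − (4/3)·0.121951) = −0.75 · ln(0.837399) = −0.75 · (-0.177455) = 0.1331.

0.1331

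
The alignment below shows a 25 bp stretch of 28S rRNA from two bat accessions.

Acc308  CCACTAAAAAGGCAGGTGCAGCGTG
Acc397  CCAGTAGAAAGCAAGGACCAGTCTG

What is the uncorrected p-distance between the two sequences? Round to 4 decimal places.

0.3200

Mismatches occur at site 4 (C/G), site 7 (A/G), site 12 (G/C), site 13 (C/A), site 17 (T/A), site 18 (G/C), site 22 (C/T), site 23 (G/C).
There are 8 differences over 25 sites, so p = 8/25 = 0.3200.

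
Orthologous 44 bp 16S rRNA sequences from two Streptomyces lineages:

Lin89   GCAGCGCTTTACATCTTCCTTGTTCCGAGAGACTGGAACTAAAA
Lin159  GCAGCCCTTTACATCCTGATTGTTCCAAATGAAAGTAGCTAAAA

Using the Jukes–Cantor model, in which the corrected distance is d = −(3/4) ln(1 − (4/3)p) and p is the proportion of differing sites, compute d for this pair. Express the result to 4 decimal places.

Mismatches occur at site 6 (G↔C), site 16 (T↔C), site 18 (C↔G), site 19 (C↔A), site 27 (G↔A), site 29 (G↔A), site 30 (A↔T), site 33 (C↔A), site 34 (T↔A), site 36 (G↔T), site 38 (A↔G).
p = 11/44 = 0.250000.
d = −0.75 · ln(1 − (4/3)·0.250000) = −0.75 · ln(0.666667) = −0.75 · (-0.405465) = 0.3041.

0.3041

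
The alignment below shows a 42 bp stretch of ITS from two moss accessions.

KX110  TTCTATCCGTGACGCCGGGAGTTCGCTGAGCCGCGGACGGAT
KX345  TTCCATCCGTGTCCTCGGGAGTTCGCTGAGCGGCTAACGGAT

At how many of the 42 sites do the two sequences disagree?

The sequences differ at positions 4 (T/C), 12 (A/T), 14 (G/C), 15 (C/T), 32 (C/G), 35 (G/T), 36 (G/A).
That gives 7 mismatches out of 42 aligned sites, so the Hamming distance is 7.

7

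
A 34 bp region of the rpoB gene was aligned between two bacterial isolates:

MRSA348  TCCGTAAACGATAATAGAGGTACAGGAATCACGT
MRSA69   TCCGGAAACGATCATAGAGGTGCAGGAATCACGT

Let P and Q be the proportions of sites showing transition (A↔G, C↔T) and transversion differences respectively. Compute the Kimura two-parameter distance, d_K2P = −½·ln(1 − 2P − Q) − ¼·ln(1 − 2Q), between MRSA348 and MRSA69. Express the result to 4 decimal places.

0.0939

The sequences differ at positions 5 (T/G, transversion), 13 (A/C, transversion), 22 (A/G, transition).
Of the 3 differences, 1 transition and 2 transversions over 34 sites: P = 1/34 = 0.029412, Q = 2/34 = 0.058824.
d = −0.5·ln(0.882352) − 0.25·ln(0.882352) = −0.5·(-0.125164) − 0.25·(-0.125164) = 0.0939.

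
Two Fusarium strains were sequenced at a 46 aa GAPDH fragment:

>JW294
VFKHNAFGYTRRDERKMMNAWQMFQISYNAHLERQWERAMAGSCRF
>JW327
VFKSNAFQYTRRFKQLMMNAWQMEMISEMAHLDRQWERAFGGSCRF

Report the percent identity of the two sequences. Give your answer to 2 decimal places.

71.74%

Differing sites — 4:H/S; 8:G/Q; 13:D/F; 14:E/K; 15:R/Q; 16:K/L; 24:F/E; 25:Q/M; 28:Y/E; 29:N/M; 33:E/D; 40:M/F; 41:A/G.
33 of the 46 sites match, so the percent identity is 33/46 × 100 = 71.74%.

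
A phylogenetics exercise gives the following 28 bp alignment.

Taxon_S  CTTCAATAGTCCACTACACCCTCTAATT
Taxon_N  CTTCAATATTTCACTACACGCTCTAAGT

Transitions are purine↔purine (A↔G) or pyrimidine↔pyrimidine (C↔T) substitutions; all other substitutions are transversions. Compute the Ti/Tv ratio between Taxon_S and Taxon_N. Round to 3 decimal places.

Mismatches occur at site 9 (G→T, transversion), site 11 (C→T, transition), site 20 (C→G, transversion), site 27 (T→G, transversion).
Of the 4 differences, 1 transition and 3 transversions, so Ti/Tv = 1/3 = 0.333.

0.333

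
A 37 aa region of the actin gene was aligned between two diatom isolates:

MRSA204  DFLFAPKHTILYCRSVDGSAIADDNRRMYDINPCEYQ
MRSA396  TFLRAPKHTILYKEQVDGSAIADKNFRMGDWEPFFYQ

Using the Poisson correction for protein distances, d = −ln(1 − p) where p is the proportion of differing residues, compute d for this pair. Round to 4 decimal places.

The sequences differ at positions 1 (D/T), 4 (F/R), 13 (C/K), 14 (R/E), 15 (S/Q), 24 (D/K), 26 (R/F), 29 (Y/G), 31 (I/W), 32 (N/E), 34 (C/F), 35 (E/F).
p = 12/37 = 0.324324.
d = −ln(1 − 0.324324) = −ln(0.675676) = 0.3920.

0.3920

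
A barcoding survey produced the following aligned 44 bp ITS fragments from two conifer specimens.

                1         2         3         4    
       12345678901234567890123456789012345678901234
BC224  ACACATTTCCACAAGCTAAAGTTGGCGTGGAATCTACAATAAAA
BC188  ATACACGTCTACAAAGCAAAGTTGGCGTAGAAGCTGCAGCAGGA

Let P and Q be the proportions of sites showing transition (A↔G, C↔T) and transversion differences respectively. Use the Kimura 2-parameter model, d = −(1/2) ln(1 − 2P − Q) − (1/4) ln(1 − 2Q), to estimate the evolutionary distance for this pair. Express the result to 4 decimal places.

Differing sites — 2:C/T (Ti); 6:T/C (Ti); 7:T/G (Tv); 10:C/T (Ti); 15:G/A (Ti); 16:C/G (Tv); 17:T/C (Ti); 29:G/A (Ti); 33:T/G (Tv); 36:A/G (Ti); 39:A/G (Ti); 40:T/C (Ti); 42:A/G (Ti); 43:A/G (Ti).
Of the 14 differences, 11 transitions and 3 transversions over 44 sites: P = 11/44 = 0.250000, Q = 3/44 = 0.068182.
d = −0.5·ln(0.431818) − 0.25·ln(0.863636) = −0.5·(-0.839751) − 0.25·(-0.146604) = 0.4565.

0.4565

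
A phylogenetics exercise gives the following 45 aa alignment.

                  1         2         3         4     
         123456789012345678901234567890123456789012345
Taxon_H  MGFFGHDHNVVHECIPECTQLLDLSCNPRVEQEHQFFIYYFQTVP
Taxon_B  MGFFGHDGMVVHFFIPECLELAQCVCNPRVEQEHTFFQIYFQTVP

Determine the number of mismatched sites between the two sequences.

The sequences differ at positions 8 (H/G), 9 (N/M), 13 (E/F), 14 (C/F), 19 (T/L), 20 (Q/E), 22 (L/A), 23 (D/Q), 24 (L/C), 25 (S/V), 35 (Q/T), 38 (I/Q), 39 (Y/I).
That gives 13 mismatches out of 45 aligned sites, so the Hamming distance is 13.

13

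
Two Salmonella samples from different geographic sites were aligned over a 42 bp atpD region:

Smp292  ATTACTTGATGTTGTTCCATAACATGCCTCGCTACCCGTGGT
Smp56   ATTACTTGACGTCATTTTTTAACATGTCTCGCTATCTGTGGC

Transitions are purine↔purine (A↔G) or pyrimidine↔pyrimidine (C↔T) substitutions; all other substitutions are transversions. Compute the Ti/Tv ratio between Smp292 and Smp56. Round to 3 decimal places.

Mismatches occur at site 10 (T→C, transition), site 13 (T→C, transition), site 14 (G→A, transition), site 17 (C→T, transition), site 18 (C→T, transition), site 19 (A→T, transversion), site 27 (C→T, transition), site 35 (C→T, transition), site 37 (C→T, transition), site 42 (T→C, transition).
Of the 10 differences, 9 transitions and 1 transversion, so Ti/Tv = 9/1 = 9.000.

9.000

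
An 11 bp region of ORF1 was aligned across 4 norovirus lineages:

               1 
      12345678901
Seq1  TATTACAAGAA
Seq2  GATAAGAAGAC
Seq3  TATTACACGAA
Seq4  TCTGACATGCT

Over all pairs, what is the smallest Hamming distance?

Pairwise Hamming distances:
  Seq1 vs Seq2: 4
  Seq1 vs Seq3: 1
  Seq1 vs Seq4: 5
  Seq2 vs Seq3: 5
  Seq2 vs Seq4: 7
  Seq3 vs Seq4: 5
The smallest is 1, between Seq1 and Seq3.

1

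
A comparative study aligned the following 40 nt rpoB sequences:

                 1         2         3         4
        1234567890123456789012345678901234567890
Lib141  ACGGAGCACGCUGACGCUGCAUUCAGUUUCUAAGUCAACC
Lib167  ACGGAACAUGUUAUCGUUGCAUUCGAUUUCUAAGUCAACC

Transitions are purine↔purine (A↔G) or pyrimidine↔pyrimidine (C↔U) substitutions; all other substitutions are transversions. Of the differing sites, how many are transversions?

1

Differing sites — 6:G/A (Ti); 9:C/U (Ti); 11:C/U (Ti); 13:G/A (Ti); 14:A/U (Tv); 17:C/U (Ti); 25:A/G (Ti); 26:G/A (Ti).
Of the 8 differences, 7 transitions and 1 transversion, so the answer is 1.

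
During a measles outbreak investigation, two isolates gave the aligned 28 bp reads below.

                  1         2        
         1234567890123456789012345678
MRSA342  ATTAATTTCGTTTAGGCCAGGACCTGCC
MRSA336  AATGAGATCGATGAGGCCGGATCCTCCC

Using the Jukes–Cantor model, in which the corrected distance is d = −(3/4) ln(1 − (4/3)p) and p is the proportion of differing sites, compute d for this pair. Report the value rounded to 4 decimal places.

0.4850

Differing sites — 2:T/A; 4:A/G; 6:T/G; 7:T/A; 11:T/A; 13:T/G; 19:A/G; 21:G/A; 22:A/T; 26:G/C.
p = 10/28 = 0.357143.
d = −0.75 · ln(1 − (4/3)·0.357143) = −0.75 · ln(0.523809) = −0.75 · (-0.646628) = 0.4850.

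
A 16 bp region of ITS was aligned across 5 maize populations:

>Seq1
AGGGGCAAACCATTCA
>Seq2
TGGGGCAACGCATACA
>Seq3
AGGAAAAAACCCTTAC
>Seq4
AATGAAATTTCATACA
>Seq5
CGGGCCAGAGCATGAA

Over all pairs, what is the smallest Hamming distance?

Pairwise Hamming distances:
  Seq1 vs Seq2: 4
  Seq1 vs Seq3: 6
  Seq1 vs Seq4: 8
  Seq1 vs Seq5: 6
  Seq2 vs Seq3: 10
  Seq2 vs Seq4: 8
  Seq2 vs Seq5: 6
  Seq3 vs Seq4: 10
  Seq3 vs Seq5: 9
  Seq4 vs Seq5: 10
The smallest is 4, between Seq1 and Seq2.

4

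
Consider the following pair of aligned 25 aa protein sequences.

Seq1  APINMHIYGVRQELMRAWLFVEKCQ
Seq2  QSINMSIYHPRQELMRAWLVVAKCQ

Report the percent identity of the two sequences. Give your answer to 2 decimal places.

Differing sites — 1:A/Q; 2:P/S; 6:H/S; 9:G/H; 10:V/P; 20:F/V; 22:E/A.
18 of the 25 sites match, so the percent identity is 18/25 × 100 = 72.00%.

72.00%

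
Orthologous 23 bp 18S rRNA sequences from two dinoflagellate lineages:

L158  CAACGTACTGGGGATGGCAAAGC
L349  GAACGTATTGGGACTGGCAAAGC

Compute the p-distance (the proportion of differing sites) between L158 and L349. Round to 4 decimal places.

Differing sites — 1:C/G; 8:C/T; 13:G/A; 14:A/C.
There are 4 differences over 23 sites, so p = 4/23 = 0.1739.

0.1739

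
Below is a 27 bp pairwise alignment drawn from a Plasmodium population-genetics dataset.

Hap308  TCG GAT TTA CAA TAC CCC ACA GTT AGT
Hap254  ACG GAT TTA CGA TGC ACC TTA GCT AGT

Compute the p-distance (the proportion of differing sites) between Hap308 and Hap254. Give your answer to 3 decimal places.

0.259

Differing sites — 1:T/A; 11:A/G; 14:A/G; 16:C/A; 19:A/T; 20:C/T; 23:T/C.
There are 7 differences over 27 sites, so p = 7/27 = 0.259.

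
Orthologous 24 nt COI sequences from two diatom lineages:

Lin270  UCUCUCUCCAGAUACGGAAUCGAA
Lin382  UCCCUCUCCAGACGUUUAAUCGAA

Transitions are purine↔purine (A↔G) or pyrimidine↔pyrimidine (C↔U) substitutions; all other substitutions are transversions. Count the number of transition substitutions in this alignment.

Mismatches occur at site 3 (U→C, transition), site 13 (U→C, transition), site 14 (A→G, transition), site 15 (C→U, transition), site 16 (G→U, transversion), site 17 (G→U, transversion).
Of the 6 differences, 4 transitions and 2 transversions, so the answer is 4.

4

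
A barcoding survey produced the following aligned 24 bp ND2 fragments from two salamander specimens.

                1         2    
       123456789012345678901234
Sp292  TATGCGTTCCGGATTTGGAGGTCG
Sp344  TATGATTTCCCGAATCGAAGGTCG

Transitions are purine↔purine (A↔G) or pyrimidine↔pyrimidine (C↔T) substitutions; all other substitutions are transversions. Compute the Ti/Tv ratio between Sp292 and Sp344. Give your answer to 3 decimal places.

Differing sites — 5:C/A (Tv); 6:G/T (Tv); 11:G/C (Tv); 14:T/A (Tv); 16:T/C (Ti); 18:G/A (Ti).
Of the 6 differences, 2 transitions and 4 transversions, so Ti/Tv = 2/4 = 0.500.

0.500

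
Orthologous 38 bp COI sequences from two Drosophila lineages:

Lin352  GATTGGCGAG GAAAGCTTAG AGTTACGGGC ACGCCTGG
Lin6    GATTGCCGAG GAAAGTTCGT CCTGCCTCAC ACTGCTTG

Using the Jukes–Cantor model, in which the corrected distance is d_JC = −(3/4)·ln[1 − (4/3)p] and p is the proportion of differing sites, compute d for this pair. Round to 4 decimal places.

Differing sites — 6:G/C; 16:C/T; 18:T/C; 19:A/G; 20:G/T; 21:A/C; 22:G/C; 24:T/G; 25:A/C; 27:G/T; 28:G/C; 29:G/A; 33:G/T; 34:C/G; 37:G/T.
p = 15/38 = 0.394737.
d = −0.75 · ln(1 − (4/3)·0.394737) = −0.75 · ln(0.473684) = −0.75 · (-0.747215) = 0.5604.

0.5604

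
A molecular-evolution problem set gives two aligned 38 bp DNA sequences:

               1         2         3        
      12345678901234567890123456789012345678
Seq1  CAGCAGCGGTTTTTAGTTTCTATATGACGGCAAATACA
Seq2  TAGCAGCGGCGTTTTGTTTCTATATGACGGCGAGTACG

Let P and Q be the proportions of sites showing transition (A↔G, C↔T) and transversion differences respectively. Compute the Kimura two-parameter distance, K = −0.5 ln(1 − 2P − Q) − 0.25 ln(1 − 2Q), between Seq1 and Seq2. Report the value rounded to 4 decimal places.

0.2176

The sequences differ at positions 1 (C/T, transition), 10 (T/C, transition), 11 (T/G, transversion), 15 (A/T, transversion), 32 (A/G, transition), 34 (A/G, transition), 38 (A/G, transition).
Of the 7 differences, 5 transitions and 2 transversions over 38 sites: P = 5/38 = 0.131579, Q = 2/38 = 0.052632.
d = −0.5·ln(0.684210) − 0.25·ln(0.894736) = −0.5·(-0.379490) − 0.25·(-0.111227) = 0.2176.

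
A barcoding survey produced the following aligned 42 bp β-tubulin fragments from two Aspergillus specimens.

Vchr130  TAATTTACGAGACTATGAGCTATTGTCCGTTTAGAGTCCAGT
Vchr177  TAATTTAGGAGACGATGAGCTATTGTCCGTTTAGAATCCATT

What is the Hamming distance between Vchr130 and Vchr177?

Differing sites — 8:C/G; 14:T/G; 36:G/A; 41:G/T.
That gives 4 mismatches out of 42 aligned sites, so the Hamming distance is 4.

4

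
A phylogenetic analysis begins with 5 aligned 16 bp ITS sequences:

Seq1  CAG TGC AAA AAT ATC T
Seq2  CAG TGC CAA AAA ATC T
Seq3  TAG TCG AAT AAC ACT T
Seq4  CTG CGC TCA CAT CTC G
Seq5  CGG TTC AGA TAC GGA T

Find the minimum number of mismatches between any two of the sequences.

2

Pairwise Hamming distances:
  Seq1 vs Seq2: 2
  Seq1 vs Seq3: 7
  Seq1 vs Seq4: 7
  Seq1 vs Seq5: 8
  Seq2 vs Seq3: 8
  Seq2 vs Seq4: 8
  Seq2 vs Seq5: 9
  Seq3 vs Seq4: 14
  Seq3 vs Seq5: 10
  Seq4 vs Seq5: 11
The smallest is 2, between Seq1 and Seq2.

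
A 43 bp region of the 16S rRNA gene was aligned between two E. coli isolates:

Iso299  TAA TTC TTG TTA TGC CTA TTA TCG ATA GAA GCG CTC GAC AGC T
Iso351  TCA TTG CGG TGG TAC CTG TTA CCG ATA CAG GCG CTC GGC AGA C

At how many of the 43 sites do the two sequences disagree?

Differing sites — 2:A/C; 6:C/G; 7:T/C; 8:T/G; 11:T/G; 12:A/G; 14:G/A; 18:A/G; 22:T/C; 28:G/C; 30:A/G; 38:A/G; 42:C/A; 43:T/C.
That gives 14 mismatches out of 43 aligned sites, so the Hamming distance is 14.

14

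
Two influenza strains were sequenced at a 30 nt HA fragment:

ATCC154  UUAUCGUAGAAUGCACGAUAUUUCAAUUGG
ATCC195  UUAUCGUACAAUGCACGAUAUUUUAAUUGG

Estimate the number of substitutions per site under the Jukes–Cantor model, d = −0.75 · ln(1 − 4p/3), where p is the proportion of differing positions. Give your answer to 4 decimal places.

Differing sites — 9:G/C; 24:C/U.
p = 2/30 = 0.066667.
d = −0.75 · ln(1 − (4/3)·0.066667) = −0.75 · ln(0.911111) = −0.75 · (-0.093091) = 0.0698.

0.0698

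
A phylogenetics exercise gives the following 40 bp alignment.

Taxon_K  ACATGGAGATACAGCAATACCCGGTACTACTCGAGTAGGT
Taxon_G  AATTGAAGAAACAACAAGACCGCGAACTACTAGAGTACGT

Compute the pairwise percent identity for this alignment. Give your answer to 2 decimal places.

Mismatches occur at site 2 (C/A), site 3 (A/T), site 6 (G/A), site 10 (T/A), site 14 (G/A), site 18 (T/G), site 22 (C/G), site 23 (G/C), site 25 (T/A), site 32 (C/A), site 38 (G/C).
29 of the 40 sites match, so the percent identity is 29/40 × 100 = 72.50%.

72.50%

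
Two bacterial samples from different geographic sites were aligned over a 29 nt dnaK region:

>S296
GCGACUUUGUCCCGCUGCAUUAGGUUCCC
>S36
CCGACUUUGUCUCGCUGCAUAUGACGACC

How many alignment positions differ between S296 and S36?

Differing sites — 1:G/C; 12:C/U; 21:U/A; 22:A/U; 24:G/A; 25:U/C; 26:U/G; 27:C/A.
That gives 8 mismatches out of 29 aligned sites, so the Hamming distance is 8.

8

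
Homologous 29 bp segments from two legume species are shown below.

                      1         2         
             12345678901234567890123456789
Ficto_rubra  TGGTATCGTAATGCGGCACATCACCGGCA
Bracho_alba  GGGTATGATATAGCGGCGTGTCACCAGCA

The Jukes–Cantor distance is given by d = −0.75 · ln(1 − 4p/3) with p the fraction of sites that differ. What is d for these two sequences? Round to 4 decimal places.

The sequences differ at positions 1 (T/G), 7 (C/G), 8 (G/A), 11 (A/T), 12 (T/A), 18 (A/G), 19 (C/T), 20 (A/G), 26 (G/A).
p = 9/29 = 0.310345.
d = −0.75 · ln(1 − (4/3)·0.310345) = −0.75 · ln(0.586207) = −0.75 · (-0.534082) = 0.4006.

0.4006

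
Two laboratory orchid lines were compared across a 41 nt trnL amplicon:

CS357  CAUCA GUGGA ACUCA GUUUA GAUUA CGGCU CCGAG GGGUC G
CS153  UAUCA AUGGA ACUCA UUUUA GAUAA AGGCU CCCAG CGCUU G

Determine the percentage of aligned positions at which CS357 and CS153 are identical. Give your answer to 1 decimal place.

Mismatches occur at site 1 (C↔U), site 6 (G↔A), site 16 (G↔U), site 24 (U↔A), site 26 (C↔A), site 33 (G↔C), site 36 (G↔C), site 38 (G↔C), site 40 (C↔U).
32 of the 41 sites match, so the percent identity is 32/41 × 100 = 78.0%.

78.0%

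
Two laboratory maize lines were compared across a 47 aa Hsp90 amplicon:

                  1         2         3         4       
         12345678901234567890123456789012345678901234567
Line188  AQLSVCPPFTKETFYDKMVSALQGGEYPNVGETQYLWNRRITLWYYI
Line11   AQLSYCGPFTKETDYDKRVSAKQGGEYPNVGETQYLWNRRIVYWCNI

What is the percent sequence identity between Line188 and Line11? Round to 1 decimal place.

80.9%

Mismatches occur at site 5 (V/Y), site 7 (P/G), site 14 (F/D), site 18 (M/R), site 22 (L/K), site 42 (T/V), site 43 (L/Y), site 45 (Y/C), site 46 (Y/N).
38 of the 47 sites match, so the percent identity is 38/47 × 100 = 80.9%.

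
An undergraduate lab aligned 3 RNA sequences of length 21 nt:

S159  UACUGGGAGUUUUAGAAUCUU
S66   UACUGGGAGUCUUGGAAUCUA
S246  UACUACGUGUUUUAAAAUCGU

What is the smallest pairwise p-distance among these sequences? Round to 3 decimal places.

0.143

Pairwise Hamming distances:
  S159 vs S66: 3
  S159 vs S246: 5
  S66 vs S246: 8
The smallest is 3 mismatches, between S159 and S66; p = 3/21 = 0.143.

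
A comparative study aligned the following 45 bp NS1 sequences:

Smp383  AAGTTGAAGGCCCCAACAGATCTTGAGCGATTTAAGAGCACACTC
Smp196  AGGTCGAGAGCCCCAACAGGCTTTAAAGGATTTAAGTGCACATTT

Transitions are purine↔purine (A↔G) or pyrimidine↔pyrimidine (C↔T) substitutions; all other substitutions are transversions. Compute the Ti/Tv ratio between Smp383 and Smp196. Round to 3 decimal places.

Mismatches occur at site 2 (A/G, transition), site 5 (T/C, transition), site 8 (A/G, transition), site 9 (G/A, transition), site 20 (A/G, transition), site 21 (T/C, transition), site 22 (C/T, transition), site 25 (G/A, transition), site 27 (G/A, transition), site 28 (C/G, transversion), site 37 (A/T, transversion), site 43 (C/T, transition), site 45 (C/T, transition).
Of the 13 differences, 11 transitions and 2 transversions, so Ti/Tv = 11/2 = 5.500.

5.500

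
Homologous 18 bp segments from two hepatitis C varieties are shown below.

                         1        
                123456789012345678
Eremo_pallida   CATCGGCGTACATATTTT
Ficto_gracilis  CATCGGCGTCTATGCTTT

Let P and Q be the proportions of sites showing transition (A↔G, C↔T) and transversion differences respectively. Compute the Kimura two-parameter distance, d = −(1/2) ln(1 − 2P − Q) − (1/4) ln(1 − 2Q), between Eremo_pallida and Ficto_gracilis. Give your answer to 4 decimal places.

Mismatches occur at site 10 (A→C, transversion), site 11 (C→T, transition), site 14 (A→G, transition), site 15 (T→C, transition).
Of the 4 differences, 3 transitions and 1 transversion over 18 sites: P = 3/18 = 0.166667, Q = 1/18 = 0.055556.
d = −0.5·ln(0.611110) − 0.25·ln(0.888888) = −0.5·(-0.492478) − 0.25·(-0.117784) = 0.2757.

0.2757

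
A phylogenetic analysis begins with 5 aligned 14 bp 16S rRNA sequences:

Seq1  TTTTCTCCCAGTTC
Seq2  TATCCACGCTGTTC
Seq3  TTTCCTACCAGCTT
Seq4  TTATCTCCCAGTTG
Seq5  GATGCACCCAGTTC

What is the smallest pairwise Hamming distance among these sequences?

2

Pairwise Hamming distances:
  Seq1 vs Seq2: 5
  Seq1 vs Seq3: 4
  Seq1 vs Seq4: 2
  Seq1 vs Seq5: 4
  Seq2 vs Seq3: 7
  Seq2 vs Seq4: 7
  Seq2 vs Seq5: 4
  Seq3 vs Seq4: 5
  Seq3 vs Seq5: 7
  Seq4 vs Seq5: 6
The smallest is 2, between Seq1 and Seq4.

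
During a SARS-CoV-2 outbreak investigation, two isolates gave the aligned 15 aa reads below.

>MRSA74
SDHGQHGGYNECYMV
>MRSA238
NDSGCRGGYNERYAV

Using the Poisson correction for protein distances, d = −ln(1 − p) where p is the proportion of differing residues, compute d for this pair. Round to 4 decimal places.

0.5108

The sequences differ at positions 1 (S/N), 3 (H/S), 5 (Q/C), 6 (H/R), 12 (C/R), 14 (M/A).
p = 6/15 = 0.400000.
d = −ln(1 − 0.400000) = −ln(0.600000) = 0.5108.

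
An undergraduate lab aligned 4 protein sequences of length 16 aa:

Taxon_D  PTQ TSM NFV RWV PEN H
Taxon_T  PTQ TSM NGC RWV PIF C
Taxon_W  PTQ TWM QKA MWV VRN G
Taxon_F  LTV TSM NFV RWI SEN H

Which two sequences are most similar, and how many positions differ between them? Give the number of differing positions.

4

Pairwise Hamming distances:
  Taxon_D vs Taxon_T: 5
  Taxon_D vs Taxon_W: 8
  Taxon_D vs Taxon_F: 4
  Taxon_T vs Taxon_W: 9
  Taxon_T vs Taxon_F: 9
  Taxon_W vs Taxon_F: 11
The smallest is 4, between Taxon_D and Taxon_F.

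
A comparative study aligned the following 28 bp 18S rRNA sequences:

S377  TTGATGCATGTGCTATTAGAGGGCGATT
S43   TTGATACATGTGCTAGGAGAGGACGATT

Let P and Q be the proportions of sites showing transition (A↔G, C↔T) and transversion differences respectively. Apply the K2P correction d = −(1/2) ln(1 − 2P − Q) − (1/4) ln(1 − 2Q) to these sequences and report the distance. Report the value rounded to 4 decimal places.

Mismatches occur at site 6 (G/A, transition), site 16 (T/G, transversion), site 17 (T/G, transversion), site 23 (G/A, transition).
Of the 4 differences, 2 transitions and 2 transversions over 28 sites: P = 2/28 = 0.071429, Q = 2/28 = 0.071429.
d = −0.5·ln(0.785713) − 0.25·ln(0.857142) = −0.5·(-0.241164) − 0.25·(-0.154152) = 0.1591.

0.1591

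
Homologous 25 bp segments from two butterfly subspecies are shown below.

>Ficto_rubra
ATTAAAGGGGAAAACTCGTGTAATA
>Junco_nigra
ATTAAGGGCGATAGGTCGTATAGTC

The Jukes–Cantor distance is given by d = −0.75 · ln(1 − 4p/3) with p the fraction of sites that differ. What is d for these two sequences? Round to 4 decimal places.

0.4172

Differing sites — 6:A/G; 9:G/C; 12:A/T; 14:A/G; 15:C/G; 20:G/A; 23:A/G; 25:A/C.
p = 8/25 = 0.320000.
d = −0.75 · ln(1 − (4/3)·0.320000) = −0.75 · ln(0.573333) = −0.75 · (-0.556289) = 0.4172.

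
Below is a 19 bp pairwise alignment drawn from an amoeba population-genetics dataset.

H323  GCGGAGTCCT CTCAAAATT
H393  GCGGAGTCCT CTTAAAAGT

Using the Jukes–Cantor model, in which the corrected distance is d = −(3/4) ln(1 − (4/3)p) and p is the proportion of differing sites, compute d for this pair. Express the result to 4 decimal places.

Differing sites — 13:C/T; 18:T/G.
p = 2/19 = 0.105263.
d = −0.75 · ln(1 − (4/3)·0.105263) = −0.75 · ln(0.859649) = −0.75 · (-0.151231) = 0.1134.

0.1134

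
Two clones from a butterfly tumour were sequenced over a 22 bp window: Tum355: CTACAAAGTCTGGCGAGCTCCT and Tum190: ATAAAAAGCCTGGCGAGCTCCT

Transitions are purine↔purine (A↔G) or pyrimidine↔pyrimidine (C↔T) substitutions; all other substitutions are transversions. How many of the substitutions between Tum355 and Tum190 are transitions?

1

Mismatches occur at site 1 (C→A, transversion), site 4 (C→A, transversion), site 9 (T→C, transition).
Of the 3 differences, 1 transition and 2 transversions, so the answer is 1.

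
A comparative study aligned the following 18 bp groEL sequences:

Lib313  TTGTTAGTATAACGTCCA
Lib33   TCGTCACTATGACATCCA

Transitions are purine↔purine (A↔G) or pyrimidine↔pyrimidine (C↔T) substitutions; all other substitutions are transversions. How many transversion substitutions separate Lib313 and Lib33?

The sequences differ at positions 2 (T/C, transition), 5 (T/C, transition), 7 (G/C, transversion), 11 (A/G, transition), 14 (G/A, transition).
Of the 5 differences, 4 transitions and 1 transversion, so the answer is 1.

1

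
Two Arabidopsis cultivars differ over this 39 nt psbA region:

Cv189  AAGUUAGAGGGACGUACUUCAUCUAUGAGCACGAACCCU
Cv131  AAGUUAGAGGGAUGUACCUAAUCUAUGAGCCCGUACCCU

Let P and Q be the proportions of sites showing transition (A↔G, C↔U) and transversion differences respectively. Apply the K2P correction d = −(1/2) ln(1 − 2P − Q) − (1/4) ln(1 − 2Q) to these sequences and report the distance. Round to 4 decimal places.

0.1407

The sequences differ at positions 13 (C/U, transition), 18 (U/C, transition), 20 (C/A, transversion), 31 (A/C, transversion), 34 (A/U, transversion).
Of the 5 differences, 2 transitions and 3 transversions over 39 sites: P = 2/39 = 0.051282, Q = 3/39 = 0.076923.
d = −0.5·ln(0.820513) − 0.25·ln(0.846154) = −0.5·(-0.197826) − 0.25·(-0.167054) = 0.1407.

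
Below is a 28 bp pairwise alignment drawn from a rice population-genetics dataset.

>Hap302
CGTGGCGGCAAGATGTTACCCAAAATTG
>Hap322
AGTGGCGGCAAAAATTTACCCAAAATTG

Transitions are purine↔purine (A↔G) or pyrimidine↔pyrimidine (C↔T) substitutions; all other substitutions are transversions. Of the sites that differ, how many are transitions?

1

Mismatches occur at site 1 (C↔A, transversion), site 12 (G↔A, transition), site 14 (T↔A, transversion), site 15 (G↔T, transversion).
Of the 4 differences, 1 transition and 3 transversions, so the answer is 1.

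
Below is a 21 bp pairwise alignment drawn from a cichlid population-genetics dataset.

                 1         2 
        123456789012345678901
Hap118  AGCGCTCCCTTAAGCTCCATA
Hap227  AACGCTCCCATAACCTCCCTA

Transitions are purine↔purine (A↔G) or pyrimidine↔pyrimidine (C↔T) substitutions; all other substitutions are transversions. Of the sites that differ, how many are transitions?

1

Differing sites — 2:G/A (Ti); 10:T/A (Tv); 14:G/C (Tv); 19:A/C (Tv).
Of the 4 differences, 1 transition and 3 transversions, so the answer is 1.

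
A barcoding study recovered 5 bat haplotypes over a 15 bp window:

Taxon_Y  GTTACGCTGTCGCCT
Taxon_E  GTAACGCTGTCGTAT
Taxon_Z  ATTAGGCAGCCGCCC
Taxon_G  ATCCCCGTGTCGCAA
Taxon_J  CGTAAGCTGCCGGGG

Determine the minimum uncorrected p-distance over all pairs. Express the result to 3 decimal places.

Pairwise Hamming distances:
  Taxon_Y vs Taxon_E: 3
  Taxon_Y vs Taxon_Z: 5
  Taxon_Y vs Taxon_G: 7
  Taxon_Y vs Taxon_J: 7
  Taxon_E vs Taxon_Z: 8
  Taxon_E vs Taxon_G: 7
  Taxon_E vs Taxon_J: 8
  Taxon_Z vs Taxon_G: 9
  Taxon_Z vs Taxon_J: 7
  Taxon_G vs Taxon_J: 11
The smallest is 3 mismatches, between Taxon_Y and Taxon_E; p = 3/15 = 0.200.

0.200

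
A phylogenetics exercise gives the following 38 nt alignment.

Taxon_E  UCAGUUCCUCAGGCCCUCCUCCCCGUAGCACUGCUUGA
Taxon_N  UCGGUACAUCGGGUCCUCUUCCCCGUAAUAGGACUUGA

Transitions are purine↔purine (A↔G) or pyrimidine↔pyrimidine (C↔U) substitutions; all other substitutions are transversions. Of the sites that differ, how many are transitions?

7

The sequences differ at positions 3 (A/G, transition), 6 (U/A, transversion), 8 (C/A, transversion), 11 (A/G, transition), 14 (C/U, transition), 19 (C/U, transition), 28 (G/A, transition), 29 (C/U, transition), 31 (C/G, transversion), 32 (U/G, transversion), 33 (G/A, transition).
Of the 11 differences, 7 transitions and 4 transversions, so the answer is 7.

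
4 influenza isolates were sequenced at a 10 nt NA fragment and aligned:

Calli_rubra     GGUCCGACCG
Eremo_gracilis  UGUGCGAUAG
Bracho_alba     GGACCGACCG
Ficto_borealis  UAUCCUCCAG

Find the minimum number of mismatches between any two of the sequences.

1

Pairwise Hamming distances:
  Calli_rubra vs Eremo_gracilis: 4
  Calli_rubra vs Bracho_alba: 1
  Calli_rubra vs Ficto_borealis: 5
  Eremo_gracilis vs Bracho_alba: 5
  Eremo_gracilis vs Ficto_borealis: 5
  Bracho_alba vs Ficto_borealis: 6
The smallest is 1, between Calli_rubra and Bracho_alba.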